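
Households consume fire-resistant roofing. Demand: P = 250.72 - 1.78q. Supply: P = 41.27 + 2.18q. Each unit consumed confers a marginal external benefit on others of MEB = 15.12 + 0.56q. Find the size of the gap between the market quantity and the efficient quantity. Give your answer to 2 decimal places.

Market equilibrium (private): 41.27 + 2.18q = 250.72 - 1.78q → q_m = 52.8914.
Social marginal benefit = demand + MEB = 265.84 - 1.22q.
Set SMB = MC: 265.84 - 1.22q = 41.27 + 2.18q → q* = 66.0500.
Gap = |52.8914 − 66.0500| = 13.1586.

13.16 units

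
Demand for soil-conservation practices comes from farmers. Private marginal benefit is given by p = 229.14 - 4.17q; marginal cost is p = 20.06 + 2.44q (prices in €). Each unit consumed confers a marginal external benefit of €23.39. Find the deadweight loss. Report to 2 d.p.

DWL = €41.38

Market equilibrium (private): 20.06 + 2.44q = 229.14 - 4.17q → q_m = 31.6309.
Social marginal benefit = demand + MEB = 252.53 - 4.17q.
Set SMB = MC: 252.53 - 4.17q = 20.06 + 2.44q → q* = 35.1694.
Height of the DWL triangle at q_m is SMB(q_m) − MC(q_m) = MEB(q_m) = 23.3900.
DWL = ½ × 3.5385 × 23.3900 = 41.3828.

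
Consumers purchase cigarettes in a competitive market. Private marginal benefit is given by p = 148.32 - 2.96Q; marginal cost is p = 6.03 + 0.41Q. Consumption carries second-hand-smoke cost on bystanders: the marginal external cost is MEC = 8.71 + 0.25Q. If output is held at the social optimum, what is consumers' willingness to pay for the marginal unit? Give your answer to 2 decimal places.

P = 39.09

Social marginal benefit = demand − MEC = 139.61 - 3.21Q.
Set SMB = MC: 139.61 - 3.21Q = 6.03 + 0.41Q → Q* = 36.9006.
Consumer price on the demand curve at Q*: 148.32 − 2.96×36.9006 = 39.0942.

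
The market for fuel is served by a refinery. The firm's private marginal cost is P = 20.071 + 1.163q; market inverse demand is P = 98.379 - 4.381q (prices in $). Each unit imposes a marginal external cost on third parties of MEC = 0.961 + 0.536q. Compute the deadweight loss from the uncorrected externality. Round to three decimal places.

Market equilibrium (private): 20.071 + 1.163q = 98.379 - 4.381q → q_m = 14.1248.
Social marginal cost = private MC + MEC = 21.032 + 1.699q.
Set SMC = demand: 21.032 + 1.699q = 98.379 - 4.381q → q* = 12.7215.
The loss is the area between SMC and demand from q* to q_m; with linear curves that's a triangle of height MEC(q_m).
DWL = ½ × 1.4033 × 8.5319 = 5.9864.

DWL = $5.986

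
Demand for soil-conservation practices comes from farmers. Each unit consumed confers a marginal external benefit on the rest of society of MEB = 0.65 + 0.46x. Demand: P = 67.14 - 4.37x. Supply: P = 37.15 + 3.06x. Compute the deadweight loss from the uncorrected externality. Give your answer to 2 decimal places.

Market equilibrium (private): 37.15 + 3.06x = 67.14 - 4.37x → x_m = 4.0363.
Social marginal benefit = demand + MEB = 67.79 - 3.91x.
Set SMB = MC: 67.79 - 3.91x = 37.15 + 3.06x → x* = 4.3960.
The welfare-loss triangle has base |x_m − x*| and height MEB(x_m) (the vertical gap between SMB and MC is zero at x* and MEB at x_m).
DWL = ½ × 0.3597 × 2.5067 = 0.4508.

DWL = 0.45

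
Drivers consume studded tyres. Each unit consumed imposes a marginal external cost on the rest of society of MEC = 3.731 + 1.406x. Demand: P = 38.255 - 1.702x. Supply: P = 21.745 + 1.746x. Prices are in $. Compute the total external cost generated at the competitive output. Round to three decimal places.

Market equilibrium (private): 21.745 + 1.746x = 38.255 - 1.702x → x_m = 4.7883.
Total external cost = ∫₀^{x_m} (3.731 + 1.406x) dx = 3.731×4.7883 + ½×1.406×4.7883² = 33.9834.

$33.983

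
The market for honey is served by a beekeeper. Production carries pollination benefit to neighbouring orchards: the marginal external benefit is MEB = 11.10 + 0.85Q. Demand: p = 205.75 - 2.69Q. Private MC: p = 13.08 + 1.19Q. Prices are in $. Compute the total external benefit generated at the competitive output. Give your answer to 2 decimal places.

Market equilibrium (private): 13.08 + 1.19Q = 205.75 - 2.69Q → Q_m = 49.6572.
Total external benefit = ∫₀^{Q_m} (11.10 + 0.85Q) dQ = 11.10×49.6572 + ½×0.85×49.6572² = 1599.1759.

$1599.18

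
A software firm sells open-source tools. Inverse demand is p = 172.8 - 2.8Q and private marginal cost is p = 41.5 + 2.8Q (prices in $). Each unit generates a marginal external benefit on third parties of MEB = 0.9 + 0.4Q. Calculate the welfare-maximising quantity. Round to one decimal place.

Q* = 25.4

Social marginal cost = private MC − MEB = 40.6 + 2.4Q.
Set SMC = demand: 40.6 + 2.4Q = 172.8 - 2.8Q → Q* = 25.4231.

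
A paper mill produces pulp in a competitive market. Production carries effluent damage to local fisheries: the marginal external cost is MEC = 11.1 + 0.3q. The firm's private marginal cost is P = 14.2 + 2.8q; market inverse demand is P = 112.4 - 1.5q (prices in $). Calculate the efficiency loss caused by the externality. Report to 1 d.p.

Market equilibrium (private): 14.2 + 2.8q = 112.4 - 1.5q → q_m = 22.8372.
Social marginal cost = private MC + MEC = 25.3 + 3.1q.
Set SMC = demand: 25.3 + 3.1q = 112.4 - 1.5q → q* = 18.9348.
The welfare-loss triangle has base |q_m − q*| and height MEC(q_m) (the vertical gap between SMC and demand is zero at q* and MEC at q_m).
DWL = ½ × 3.9024 × 17.9512 = 35.0264.

DWL = $35.0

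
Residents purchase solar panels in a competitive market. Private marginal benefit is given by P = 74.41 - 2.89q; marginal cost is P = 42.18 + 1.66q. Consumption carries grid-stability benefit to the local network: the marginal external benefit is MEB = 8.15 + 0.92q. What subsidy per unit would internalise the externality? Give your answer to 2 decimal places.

Social marginal benefit = demand + MEB = 82.56 - 1.97q.
Set SMB = MC: 82.56 - 1.97q = 42.18 + 1.66q → q* = 11.1240.
The Pigouvian subsidy equals MEB at q*: 8.15 + 0.92×11.1240 = 18.3841.

subsidy = 18.38 per unit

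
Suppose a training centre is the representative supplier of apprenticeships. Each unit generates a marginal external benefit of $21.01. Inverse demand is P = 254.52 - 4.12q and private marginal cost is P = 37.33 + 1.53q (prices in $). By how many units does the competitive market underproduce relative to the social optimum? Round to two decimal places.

3.72 units

Market equilibrium (private): 37.33 + 1.53q = 254.52 - 4.12q → q_m = 38.4407.
Social marginal cost = private MC − MEB = 16.32 + 1.53q.
Set SMC = demand: 16.32 + 1.53q = 254.52 - 4.12q → q* = 42.1593.
Gap = |38.4407 − 42.1593| = 3.7186.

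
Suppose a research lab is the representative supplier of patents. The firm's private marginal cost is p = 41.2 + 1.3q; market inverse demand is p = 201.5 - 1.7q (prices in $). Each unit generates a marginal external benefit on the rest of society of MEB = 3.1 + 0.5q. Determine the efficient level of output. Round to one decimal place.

Social marginal cost = private MC − MEB = 38.1 + 0.8q.
Set SMC = demand: 38.1 + 0.8q = 201.5 - 1.7q → q* = 65.3600.

q* = 65.4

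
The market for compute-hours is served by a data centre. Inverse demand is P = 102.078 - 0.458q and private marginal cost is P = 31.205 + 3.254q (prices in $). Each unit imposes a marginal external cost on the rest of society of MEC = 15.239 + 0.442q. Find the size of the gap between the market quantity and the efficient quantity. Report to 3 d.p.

Market equilibrium (private): 31.205 + 3.254q = 102.078 - 0.458q → q_m = 19.0929.
Social marginal cost = private MC + MEC = 46.444 + 3.696q.
Set SMC = demand: 46.444 + 3.696q = 102.078 - 0.458q → q* = 13.3929.
Gap = |19.0929 − 13.3929| = 5.7000.

5.700 units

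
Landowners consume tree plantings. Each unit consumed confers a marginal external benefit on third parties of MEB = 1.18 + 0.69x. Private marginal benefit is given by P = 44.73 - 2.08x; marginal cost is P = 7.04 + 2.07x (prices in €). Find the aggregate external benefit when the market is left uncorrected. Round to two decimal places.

€39.17

Market equilibrium (private): 7.04 + 2.07x = 44.73 - 2.08x → x_m = 9.0819.
Total external benefit = ∫₀^{x_m} (1.18 + 0.69x) dx = 1.18×9.0819 + ½×0.69×9.0819² = 39.1726.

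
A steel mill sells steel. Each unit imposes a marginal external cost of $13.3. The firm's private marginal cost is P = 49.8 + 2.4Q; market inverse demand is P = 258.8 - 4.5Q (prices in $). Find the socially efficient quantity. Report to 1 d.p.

Q* = 28.4

Social marginal cost = private MC + MEC = 63.1 + 2.4Q.
Set SMC = demand: 63.1 + 2.4Q = 258.8 - 4.5Q → Q* = 28.3623.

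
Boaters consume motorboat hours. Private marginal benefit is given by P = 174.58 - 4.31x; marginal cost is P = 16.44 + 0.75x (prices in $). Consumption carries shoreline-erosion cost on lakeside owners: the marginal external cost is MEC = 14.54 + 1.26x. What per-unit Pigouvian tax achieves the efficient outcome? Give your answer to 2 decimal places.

Social marginal benefit = demand − MEC = 160.04 - 5.57x.
Set SMB = MC: 160.04 - 5.57x = 16.44 + 0.75x → x* = 22.7215.
The Pigouvian tax equals MEC at x*: 14.54 + 1.26×22.7215 = 43.1691.

tax = $43.17 per unit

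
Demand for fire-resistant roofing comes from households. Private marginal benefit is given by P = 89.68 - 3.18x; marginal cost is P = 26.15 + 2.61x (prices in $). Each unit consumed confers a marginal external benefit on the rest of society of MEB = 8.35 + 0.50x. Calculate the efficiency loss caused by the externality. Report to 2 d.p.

DWL = $18.09

Market equilibrium (private): 26.15 + 2.61x = 89.68 - 3.18x → x_m = 10.9724.
Social marginal benefit = demand + MEB = 98.03 - 2.68x.
Set SMB = MC: 98.03 - 2.68x = 26.15 + 2.61x → x* = 13.5879.
The welfare-loss triangle has base |x_m − x*| and height MEB(x_m) (the vertical gap between SMB and MC is zero at x* and MEB at x_m).
DWL = ½ × 2.6155 × 13.8362 = 18.0943.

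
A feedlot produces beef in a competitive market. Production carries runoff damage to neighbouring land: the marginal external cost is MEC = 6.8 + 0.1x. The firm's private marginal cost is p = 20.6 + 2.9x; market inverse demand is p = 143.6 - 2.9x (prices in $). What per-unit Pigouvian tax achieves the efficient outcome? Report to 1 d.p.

Social marginal cost = private MC + MEC = 27.4 + 3.0x.
Set SMC = demand: 27.4 + 3.0x = 143.6 - 2.9x → x* = 19.6949.
The Pigouvian tax equals MEC at x*: 6.8 + 0.1×19.6949 = 8.7695.

tax = $8.8 per unit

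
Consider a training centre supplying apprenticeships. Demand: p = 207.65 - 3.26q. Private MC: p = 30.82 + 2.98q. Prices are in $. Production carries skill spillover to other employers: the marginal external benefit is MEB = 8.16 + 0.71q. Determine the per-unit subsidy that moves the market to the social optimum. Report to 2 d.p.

subsidy = $31.91 per unit

Social marginal cost = private MC − MEB = 22.66 + 2.27q.
Set SMC = demand: 22.66 + 2.27q = 207.65 - 3.26q → q* = 33.4521.
The Pigouvian subsidy equals MEB at q*: 8.16 + 0.71×33.4521 = 31.9110.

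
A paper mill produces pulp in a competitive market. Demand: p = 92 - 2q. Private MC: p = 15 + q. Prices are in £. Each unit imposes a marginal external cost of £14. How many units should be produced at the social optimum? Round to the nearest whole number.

q* = 21

Social marginal cost = private MC + MEC = 29 + q.
Set SMC = demand: 29 + q = 92 - 2q → q* = 21.0000.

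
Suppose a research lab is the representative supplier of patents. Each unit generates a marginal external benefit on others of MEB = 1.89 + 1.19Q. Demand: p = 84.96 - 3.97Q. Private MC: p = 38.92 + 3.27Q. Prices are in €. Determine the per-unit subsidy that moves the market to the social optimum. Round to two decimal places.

Social marginal cost = private MC − MEB = 37.03 + 2.08Q.
Set SMC = demand: 37.03 + 2.08Q = 84.96 - 3.97Q → Q* = 7.9223.
The Pigouvian subsidy equals MEB at Q*: 1.89 + 1.19×7.9223 = 11.3175.

subsidy = €11.32 per unit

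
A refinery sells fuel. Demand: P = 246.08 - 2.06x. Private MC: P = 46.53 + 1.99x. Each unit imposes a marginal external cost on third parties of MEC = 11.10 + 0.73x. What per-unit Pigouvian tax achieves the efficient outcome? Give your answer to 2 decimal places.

Social marginal cost = private MC + MEC = 57.63 + 2.72x.
Set SMC = demand: 57.63 + 2.72x = 246.08 - 2.06x → x* = 39.4247.
The Pigouvian tax equals MEC at x*: 11.10 + 0.73×39.4247 = 39.8800.

tax = 39.88 per unit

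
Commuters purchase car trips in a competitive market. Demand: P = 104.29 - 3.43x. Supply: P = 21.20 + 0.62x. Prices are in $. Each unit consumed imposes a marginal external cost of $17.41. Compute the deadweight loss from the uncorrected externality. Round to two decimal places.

Market equilibrium (private): 21.20 + 0.62x = 104.29 - 3.43x → x_m = 20.5160.
Social marginal benefit = demand − MEC = 86.88 - 3.43x.
Set SMB = MC: 86.88 - 3.43x = 21.20 + 0.62x → x* = 16.2173.
Height of the DWL triangle at x_m is MC(x_m) − SMB(x_m) = MEC(x_m) = 17.4100.
DWL = ½ × 4.2987 × 17.4100 = 37.4202.

DWL = $37.42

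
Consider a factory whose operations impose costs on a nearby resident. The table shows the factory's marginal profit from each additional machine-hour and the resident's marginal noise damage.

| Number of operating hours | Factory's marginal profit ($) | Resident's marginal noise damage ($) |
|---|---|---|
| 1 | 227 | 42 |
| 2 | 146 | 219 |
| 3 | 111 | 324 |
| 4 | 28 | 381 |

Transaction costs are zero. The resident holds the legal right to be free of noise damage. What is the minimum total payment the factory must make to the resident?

$42

Efficient level: marginal profit ≥ marginal noise damage through level 1, so k* = 1.
With the resident holding the right, the factory must at least compensate total damage at k*: 42 = 42.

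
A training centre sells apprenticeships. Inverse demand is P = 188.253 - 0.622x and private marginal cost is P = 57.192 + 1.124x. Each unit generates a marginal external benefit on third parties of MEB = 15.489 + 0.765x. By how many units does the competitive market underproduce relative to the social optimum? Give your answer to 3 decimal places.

74.325 units

Market equilibrium (private): 57.192 + 1.124x = 188.253 - 0.622x → x_m = 75.0636.
Social marginal cost = private MC − MEB = 41.703 + 0.359x.
Set SMC = demand: 41.703 + 0.359x = 188.253 - 0.622x → x* = 149.3884.
Gap = |75.0636 − 149.3884| = 74.3248.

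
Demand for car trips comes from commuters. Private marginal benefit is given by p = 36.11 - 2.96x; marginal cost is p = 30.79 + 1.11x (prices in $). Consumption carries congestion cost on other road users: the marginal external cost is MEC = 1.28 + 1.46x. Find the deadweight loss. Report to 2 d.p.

Market equilibrium (private): 30.79 + 1.11x = 36.11 - 2.96x → x_m = 1.3071.
Social marginal benefit = demand − MEC = 34.83 - 4.42x.
Set SMB = MC: 34.83 - 4.42x = 30.79 + 1.11x → x* = 0.7306.
The welfare-loss triangle has base |x_m − x*| and height MEC(x_m) (the vertical gap between SMB and MC is zero at x* and MEC at x_m).
DWL = ½ × 0.5765 × 3.1884 = 0.9191.

DWL = $0.92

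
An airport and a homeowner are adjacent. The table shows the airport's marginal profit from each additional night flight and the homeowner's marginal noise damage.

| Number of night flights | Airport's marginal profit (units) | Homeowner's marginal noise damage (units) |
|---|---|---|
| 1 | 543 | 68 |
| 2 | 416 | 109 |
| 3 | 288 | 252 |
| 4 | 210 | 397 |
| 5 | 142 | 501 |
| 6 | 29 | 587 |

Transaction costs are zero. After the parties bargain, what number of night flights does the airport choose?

Bargaining reaches the level where marginal profit last exceeds marginal noise damage.
That holds through level 3 (288 ≥ 252) but not at 4 (210 < 397).

3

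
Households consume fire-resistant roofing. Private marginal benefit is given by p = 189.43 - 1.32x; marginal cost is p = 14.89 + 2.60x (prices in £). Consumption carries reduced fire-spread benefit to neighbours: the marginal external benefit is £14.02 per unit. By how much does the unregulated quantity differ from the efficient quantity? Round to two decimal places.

3.58 units

Market equilibrium (private): 14.89 + 2.60x = 189.43 - 1.32x → x_m = 44.5255.
Social marginal benefit = demand + MEB = 203.45 - 1.32x.
Set SMB = MC: 203.45 - 1.32x = 14.89 + 2.60x → x* = 48.1020.
Gap = |44.5255 − 48.1020| = 3.5765.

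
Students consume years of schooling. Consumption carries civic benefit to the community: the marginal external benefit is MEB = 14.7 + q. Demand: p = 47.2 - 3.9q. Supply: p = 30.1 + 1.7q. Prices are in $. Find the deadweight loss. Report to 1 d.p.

DWL = $34.3

Market equilibrium (private): 30.1 + 1.7q = 47.2 - 3.9q → q_m = 3.0536.
Social marginal benefit = demand + MEB = 61.9 - 2.9q.
Set SMB = MC: 61.9 - 2.9q = 30.1 + 1.7q → q* = 6.9130.
The welfare-loss triangle has base |q_m − q*| and height MEB(q_m) (the vertical gap between SMB and MC is zero at q* and MEB at q_m).
DWL = ½ × 3.8594 × 17.7536 = 34.2591.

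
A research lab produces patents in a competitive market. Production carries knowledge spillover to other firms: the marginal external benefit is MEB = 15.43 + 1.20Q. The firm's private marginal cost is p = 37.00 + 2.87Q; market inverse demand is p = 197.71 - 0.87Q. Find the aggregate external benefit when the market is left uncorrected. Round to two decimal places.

1770.92

Market equilibrium (private): 37.00 + 2.87Q = 197.71 - 0.87Q → Q_m = 42.9706.
Total external benefit = ∫₀^{Q_m} (15.43 + 1.20Q) dQ = 15.43×42.9706 + ½×1.20×42.9706² = 1770.9198.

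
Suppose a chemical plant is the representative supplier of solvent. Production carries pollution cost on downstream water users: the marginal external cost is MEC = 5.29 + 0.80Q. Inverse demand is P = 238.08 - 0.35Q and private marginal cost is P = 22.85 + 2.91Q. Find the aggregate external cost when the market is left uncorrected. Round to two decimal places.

2092.79

Market equilibrium (private): 22.85 + 2.91Q = 238.08 - 0.35Q → Q_m = 66.0215.
Total external cost = ∫₀^{Q_m} (5.29 + 0.80Q) dQ = 5.29×66.0215 + ½×0.80×66.0215² = 2092.7891.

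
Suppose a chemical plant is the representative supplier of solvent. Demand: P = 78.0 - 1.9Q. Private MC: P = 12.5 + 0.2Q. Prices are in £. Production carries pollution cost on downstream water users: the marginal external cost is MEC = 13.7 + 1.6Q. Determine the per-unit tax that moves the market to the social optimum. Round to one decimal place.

Social marginal cost = private MC + MEC = 26.2 + 1.8Q.
Set SMC = demand: 26.2 + 1.8Q = 78.0 - 1.9Q → Q* = 14.0000.
The Pigouvian tax equals MEC at Q*: 13.7 + 1.6×14.0000 = 36.1000.

tax = £36.1 per unit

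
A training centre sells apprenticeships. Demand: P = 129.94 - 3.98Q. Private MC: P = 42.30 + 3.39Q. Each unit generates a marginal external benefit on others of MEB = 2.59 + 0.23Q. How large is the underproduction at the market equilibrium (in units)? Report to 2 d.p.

0.75 units

Market equilibrium (private): 42.30 + 3.39Q = 129.94 - 3.98Q → Q_m = 11.8915.
Social marginal cost = private MC − MEB = 39.71 + 3.16Q.
Set SMC = demand: 39.71 + 3.16Q = 129.94 - 3.98Q → Q* = 12.6373.
Gap = |11.8915 − 12.6373| = 0.7458.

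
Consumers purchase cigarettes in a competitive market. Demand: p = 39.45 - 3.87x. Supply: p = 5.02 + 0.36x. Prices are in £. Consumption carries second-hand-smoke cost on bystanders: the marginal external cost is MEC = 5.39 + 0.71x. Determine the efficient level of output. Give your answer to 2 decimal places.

Social marginal benefit = demand − MEC = 34.06 - 4.58x.
Set SMB = MC: 34.06 - 4.58x = 5.02 + 0.36x → x* = 5.8785.

x* = 5.88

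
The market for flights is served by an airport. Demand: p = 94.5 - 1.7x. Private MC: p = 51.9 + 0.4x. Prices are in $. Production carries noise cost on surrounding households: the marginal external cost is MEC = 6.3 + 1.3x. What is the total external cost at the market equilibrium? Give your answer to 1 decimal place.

$395.3

Market equilibrium (private): 51.9 + 0.4x = 94.5 - 1.7x → x_m = 20.2857.
Total external cost = ∫₀^{x_m} (6.3 + 1.3x) dx = 6.3×20.2857 + ½×1.3×20.2857² = 395.2812.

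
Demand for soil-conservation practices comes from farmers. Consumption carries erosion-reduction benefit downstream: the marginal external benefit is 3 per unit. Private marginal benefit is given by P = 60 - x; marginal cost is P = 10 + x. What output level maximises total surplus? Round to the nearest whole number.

Social marginal benefit = demand + MEB = 63 - x.
Set SMB = MC: 63 - x = 10 + x → x* = 26.5000.

x* = 27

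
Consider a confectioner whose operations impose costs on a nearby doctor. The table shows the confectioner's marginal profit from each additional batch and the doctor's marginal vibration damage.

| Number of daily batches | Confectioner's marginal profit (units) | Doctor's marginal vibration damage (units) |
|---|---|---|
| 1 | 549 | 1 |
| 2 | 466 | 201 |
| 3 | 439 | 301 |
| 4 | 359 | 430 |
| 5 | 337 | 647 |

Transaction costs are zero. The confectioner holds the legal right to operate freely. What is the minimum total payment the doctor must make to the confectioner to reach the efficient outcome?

696

Left alone the confectioner would choose level 5 (marginal profit stays positive).
Efficient level: k* = 3 (marginal profit ≥ marginal vibration damage through 3).
The doctor must at least cover the confectioner's forgone profit from cutting 5→3: 359 + 337 = 696.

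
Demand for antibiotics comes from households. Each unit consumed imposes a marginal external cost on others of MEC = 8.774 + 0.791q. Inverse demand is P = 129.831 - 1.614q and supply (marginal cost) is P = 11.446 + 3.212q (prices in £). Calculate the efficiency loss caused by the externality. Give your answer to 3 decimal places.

Market equilibrium (private): 11.446 + 3.212q = 129.831 - 1.614q → q_m = 24.5307.
Social marginal benefit = demand − MEC = 121.057 - 2.405q.
Set SMB = MC: 121.057 - 2.405q = 11.446 + 3.212q → q* = 19.5142.
Between q* and q_m the wedge MC − SMB runs linearly from 0 to MEC(q_m), so the loss is a triangle.
DWL = ½ × 5.0165 × 28.1778 = 70.6770.

DWL = £70.677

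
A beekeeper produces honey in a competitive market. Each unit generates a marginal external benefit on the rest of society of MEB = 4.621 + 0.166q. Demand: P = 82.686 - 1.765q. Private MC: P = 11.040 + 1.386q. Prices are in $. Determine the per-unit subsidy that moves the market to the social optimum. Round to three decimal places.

Social marginal cost = private MC − MEB = 6.419 + 1.220q.
Set SMC = demand: 6.419 + 1.220q = 82.686 - 1.765q → q* = 25.5501.
The Pigouvian subsidy equals MEB at q*: 4.621 + 0.166×25.5501 = 8.8623.

subsidy = $8.862 per unit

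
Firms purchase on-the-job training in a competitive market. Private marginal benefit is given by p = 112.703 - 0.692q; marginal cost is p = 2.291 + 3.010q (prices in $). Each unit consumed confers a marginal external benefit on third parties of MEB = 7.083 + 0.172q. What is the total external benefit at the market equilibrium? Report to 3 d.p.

$287.750

Market equilibrium (private): 2.291 + 3.010q = 112.703 - 0.692q → q_m = 29.8250.
Total external benefit = ∫₀^{q_m} (7.083 + 0.172q) dq = 7.083×29.8250 + ½×0.172×29.8250² = 287.7501.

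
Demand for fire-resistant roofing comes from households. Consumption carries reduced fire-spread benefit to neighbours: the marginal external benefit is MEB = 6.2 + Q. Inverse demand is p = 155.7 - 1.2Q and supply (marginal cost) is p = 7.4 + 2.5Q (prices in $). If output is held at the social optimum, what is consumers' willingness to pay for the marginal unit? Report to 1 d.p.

P = $87.0

Social marginal benefit = demand + MEB = 161.9 - 0.2Q.
Set SMB = MC: 161.9 - 0.2Q = 7.4 + 2.5Q → Q* = 57.2222.
Consumer price on the demand curve at Q*: 155.7 − 1.2×57.2222 = 87.0334.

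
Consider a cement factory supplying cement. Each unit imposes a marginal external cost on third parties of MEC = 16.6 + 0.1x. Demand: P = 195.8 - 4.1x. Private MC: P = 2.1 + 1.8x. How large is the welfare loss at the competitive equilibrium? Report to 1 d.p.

Market equilibrium (private): 2.1 + 1.8x = 195.8 - 4.1x → x_m = 32.8305.
Social marginal cost = private MC + MEC = 18.7 + 1.9x.
Set SMC = demand: 18.7 + 1.9x = 195.8 - 4.1x → x* = 29.5167.
The loss is the area between SMC and demand from x* to x_m; with linear curves that's a triangle of height MEC(x_m).
DWL = ½ × 3.3138 × 19.8831 = 32.9443.

DWL = 32.9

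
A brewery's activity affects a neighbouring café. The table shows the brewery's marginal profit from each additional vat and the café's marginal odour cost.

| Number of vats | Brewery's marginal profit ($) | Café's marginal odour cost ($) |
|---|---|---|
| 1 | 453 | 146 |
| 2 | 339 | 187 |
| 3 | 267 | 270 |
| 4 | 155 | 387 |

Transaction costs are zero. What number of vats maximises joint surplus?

Bargaining reaches the level where marginal profit last exceeds marginal odour cost.
That holds through level 2 (339 ≥ 187) but not at 3 (267 < 270).

2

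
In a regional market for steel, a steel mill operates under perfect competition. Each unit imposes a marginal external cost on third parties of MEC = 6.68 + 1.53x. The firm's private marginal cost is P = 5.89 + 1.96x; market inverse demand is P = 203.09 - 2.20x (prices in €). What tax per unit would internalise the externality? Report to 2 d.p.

Social marginal cost = private MC + MEC = 12.57 + 3.49x.
Set SMC = demand: 12.57 + 3.49x = 203.09 - 2.20x → x* = 33.4833.
The Pigouvian tax equals MEC at x*: 6.68 + 1.53×33.4833 = 57.9094.

tax = €57.91 per unit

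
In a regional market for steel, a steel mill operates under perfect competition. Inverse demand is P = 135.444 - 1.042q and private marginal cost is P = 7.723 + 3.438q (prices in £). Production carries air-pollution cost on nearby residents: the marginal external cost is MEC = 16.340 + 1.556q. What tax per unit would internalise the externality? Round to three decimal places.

Social marginal cost = private MC + MEC = 24.063 + 4.994q.
Set SMC = demand: 24.063 + 4.994q = 135.444 - 1.042q → q* = 18.4528.
The Pigouvian tax equals MEC at q*: 16.340 + 1.556×18.4528 = 45.0526.

tax = £45.053 per unit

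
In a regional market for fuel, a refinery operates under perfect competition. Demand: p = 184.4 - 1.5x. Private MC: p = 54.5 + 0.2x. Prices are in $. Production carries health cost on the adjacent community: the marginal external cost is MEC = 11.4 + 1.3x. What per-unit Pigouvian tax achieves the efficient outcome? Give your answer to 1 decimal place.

Social marginal cost = private MC + MEC = 65.9 + 1.5x.
Set SMC = demand: 65.9 + 1.5x = 184.4 - 1.5x → x* = 39.5000.
The Pigouvian tax equals MEC at x*: 11.4 + 1.3×39.5000 = 62.7500.

tax = $62.8 per unit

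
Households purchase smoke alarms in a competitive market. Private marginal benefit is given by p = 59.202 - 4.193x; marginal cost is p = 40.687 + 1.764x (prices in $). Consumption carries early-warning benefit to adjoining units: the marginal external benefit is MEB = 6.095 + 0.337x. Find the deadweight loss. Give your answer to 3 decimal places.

Market equilibrium (private): 40.687 + 1.764x = 59.202 - 4.193x → x_m = 3.1081.
Social marginal benefit = demand + MEB = 65.297 - 3.856x.
Set SMB = MC: 65.297 - 3.856x = 40.687 + 1.764x → x* = 4.3790.
Height of the DWL triangle at x_m is SMB(x_m) − MC(x_m) = MEB(x_m) = 7.1424.
DWL = ½ × 1.2709 × 7.1424 = 4.5386.

DWL = $4.539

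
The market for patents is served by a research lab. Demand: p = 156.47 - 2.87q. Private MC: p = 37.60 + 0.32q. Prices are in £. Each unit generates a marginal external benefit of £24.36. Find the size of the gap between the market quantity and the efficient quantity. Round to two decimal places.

7.64 units

Market equilibrium (private): 37.60 + 0.32q = 156.47 - 2.87q → q_m = 37.2633.
Social marginal cost = private MC − MEB = 13.24 + 0.32q.
Set SMC = demand: 13.24 + 0.32q = 156.47 - 2.87q → q* = 44.8997.
Gap = |37.2633 − 44.8997| = 7.6364.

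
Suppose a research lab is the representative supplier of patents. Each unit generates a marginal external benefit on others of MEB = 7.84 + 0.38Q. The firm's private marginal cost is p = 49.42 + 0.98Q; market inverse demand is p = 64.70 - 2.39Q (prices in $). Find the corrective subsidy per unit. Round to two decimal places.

Social marginal cost = private MC − MEB = 41.58 + 0.60Q.
Set SMC = demand: 41.58 + 0.60Q = 64.70 - 2.39Q → Q* = 7.7324.
The Pigouvian subsidy equals MEB at Q*: 7.84 + 0.38×7.7324 = 10.7783.

subsidy = $10.78 per unit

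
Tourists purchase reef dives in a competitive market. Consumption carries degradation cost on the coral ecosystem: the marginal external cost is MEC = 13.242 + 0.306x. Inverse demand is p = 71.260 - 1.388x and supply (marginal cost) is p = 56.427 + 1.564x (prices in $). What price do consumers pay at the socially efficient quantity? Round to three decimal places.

Social marginal benefit = demand − MEC = 58.018 - 1.694x.
Set SMB = MC: 58.018 - 1.694x = 56.427 + 1.564x → x* = 0.4883.
Consumer price on the demand curve at x*: 71.260 − 1.388×0.4883 = 70.5822.

P = $70.582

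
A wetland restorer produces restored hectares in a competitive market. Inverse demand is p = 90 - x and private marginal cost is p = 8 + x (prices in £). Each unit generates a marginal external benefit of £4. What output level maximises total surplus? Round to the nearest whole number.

Social marginal cost = private MC − MEB = 4 + x.
Set SMC = demand: 4 + x = 90 - x → x* = 43.0000.

x* = 43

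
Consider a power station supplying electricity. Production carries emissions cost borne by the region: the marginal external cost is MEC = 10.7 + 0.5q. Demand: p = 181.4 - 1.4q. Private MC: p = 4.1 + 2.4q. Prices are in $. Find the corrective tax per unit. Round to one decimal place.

tax = $30.1 per unit

Social marginal cost = private MC + MEC = 14.8 + 2.9q.
Set SMC = demand: 14.8 + 2.9q = 181.4 - 1.4q → q* = 38.7442.
The Pigouvian tax equals MEC at q*: 10.7 + 0.5×38.7442 = 30.0721.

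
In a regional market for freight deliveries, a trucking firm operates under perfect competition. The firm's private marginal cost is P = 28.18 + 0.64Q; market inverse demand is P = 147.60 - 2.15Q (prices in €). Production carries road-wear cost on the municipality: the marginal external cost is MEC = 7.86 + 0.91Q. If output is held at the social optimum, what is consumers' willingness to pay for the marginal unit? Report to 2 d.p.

P = €82.77

Social marginal cost = private MC + MEC = 36.04 + 1.55Q.
Set SMC = demand: 36.04 + 1.55Q = 147.60 - 2.15Q → Q* = 30.1514.
Consumer price on the demand curve at Q*: 147.60 − 2.15×30.1514 = 82.7745.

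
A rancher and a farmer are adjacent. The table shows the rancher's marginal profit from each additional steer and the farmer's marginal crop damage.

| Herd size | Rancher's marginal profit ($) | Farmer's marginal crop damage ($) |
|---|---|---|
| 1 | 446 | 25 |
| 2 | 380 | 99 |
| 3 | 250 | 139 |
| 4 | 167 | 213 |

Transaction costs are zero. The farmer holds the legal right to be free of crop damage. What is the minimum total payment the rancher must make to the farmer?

$263

Efficient level: marginal profit ≥ marginal crop damage through level 3, so k* = 3.
With the farmer holding the right, the rancher must at least compensate total damage at k*: 25 + 99 + 139 = 263.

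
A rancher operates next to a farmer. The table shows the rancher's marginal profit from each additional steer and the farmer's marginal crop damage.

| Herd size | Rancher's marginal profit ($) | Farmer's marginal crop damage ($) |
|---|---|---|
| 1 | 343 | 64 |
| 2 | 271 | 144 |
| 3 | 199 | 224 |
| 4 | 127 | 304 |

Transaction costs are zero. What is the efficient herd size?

2

Bargaining reaches the level where marginal profit last exceeds marginal crop damage.
That holds through level 2 (271 ≥ 144) but not at 3 (199 < 224).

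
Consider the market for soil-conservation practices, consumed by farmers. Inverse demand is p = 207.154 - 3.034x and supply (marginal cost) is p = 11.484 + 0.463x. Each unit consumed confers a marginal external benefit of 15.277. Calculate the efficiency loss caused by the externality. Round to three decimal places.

DWL = 33.370

Market equilibrium (private): 11.484 + 0.463x = 207.154 - 3.034x → x_m = 55.9537.
Social marginal benefit = demand + MEB = 222.431 - 3.034x.
Set SMB = MC: 222.431 - 3.034x = 11.484 + 0.463x → x* = 60.3223.
The welfare-loss triangle has base |x_m − x*| and height MEB(x_m) (the vertical gap between SMB and MC is zero at x* and MEB at x_m).
DWL = ½ × 4.3686 × 15.2770 = 33.3696.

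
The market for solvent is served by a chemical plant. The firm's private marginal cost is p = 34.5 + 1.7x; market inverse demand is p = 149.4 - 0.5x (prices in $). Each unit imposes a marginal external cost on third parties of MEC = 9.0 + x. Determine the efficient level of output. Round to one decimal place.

x* = 33.1

Social marginal cost = private MC + MEC = 43.5 + 2.7x.
Set SMC = demand: 43.5 + 2.7x = 149.4 - 0.5x → x* = 33.0938.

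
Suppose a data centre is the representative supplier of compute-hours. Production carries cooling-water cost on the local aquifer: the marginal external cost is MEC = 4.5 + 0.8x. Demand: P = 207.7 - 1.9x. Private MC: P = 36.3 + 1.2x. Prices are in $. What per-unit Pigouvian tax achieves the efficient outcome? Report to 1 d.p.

tax = $38.7 per unit

Social marginal cost = private MC + MEC = 40.8 + 2.0x.
Set SMC = demand: 40.8 + 2.0x = 207.7 - 1.9x → x* = 42.7949.
The Pigouvian tax equals MEC at x*: 4.5 + 0.8×42.7949 = 38.7359.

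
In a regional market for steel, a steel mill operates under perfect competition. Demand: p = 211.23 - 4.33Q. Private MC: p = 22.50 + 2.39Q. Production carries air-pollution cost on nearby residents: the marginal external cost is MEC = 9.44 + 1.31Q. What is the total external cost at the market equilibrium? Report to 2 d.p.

Market equilibrium (private): 22.50 + 2.39Q = 211.23 - 4.33Q → Q_m = 28.0848.
Total external cost = ∫₀^{Q_m} (9.44 + 1.31Q) dQ = 9.44×28.0848 + ½×1.31×28.0848² = 781.7557.

781.76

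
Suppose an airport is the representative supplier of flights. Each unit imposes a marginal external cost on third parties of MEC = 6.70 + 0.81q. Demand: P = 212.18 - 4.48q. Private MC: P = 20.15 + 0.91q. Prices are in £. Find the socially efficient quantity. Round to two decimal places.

q* = 29.89

Social marginal cost = private MC + MEC = 26.85 + 1.72q.
Set SMC = demand: 26.85 + 1.72q = 212.18 - 4.48q → q* = 29.8919.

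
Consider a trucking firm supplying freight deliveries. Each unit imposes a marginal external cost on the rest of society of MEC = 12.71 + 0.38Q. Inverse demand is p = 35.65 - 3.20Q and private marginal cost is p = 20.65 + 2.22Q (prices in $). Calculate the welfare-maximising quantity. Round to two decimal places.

Q* = 0.39

Social marginal cost = private MC + MEC = 33.36 + 2.60Q.
Set SMC = demand: 33.36 + 2.60Q = 35.65 - 3.20Q → Q* = 0.3948.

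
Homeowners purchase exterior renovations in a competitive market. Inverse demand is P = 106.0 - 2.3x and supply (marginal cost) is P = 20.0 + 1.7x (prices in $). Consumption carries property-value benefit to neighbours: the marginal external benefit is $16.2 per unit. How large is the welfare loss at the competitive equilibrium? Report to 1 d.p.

Market equilibrium (private): 20.0 + 1.7x = 106.0 - 2.3x → x_m = 21.5000.
Social marginal benefit = demand + MEB = 122.2 - 2.3x.
Set SMB = MC: 122.2 - 2.3x = 20.0 + 1.7x → x* = 25.5500.
The loss is the area between SMB and MC from x* to x_m; with linear curves that's a triangle of height MEB(x_m).
DWL = ½ × 4.0500 × 16.2000 = 32.8050.

DWL = $32.8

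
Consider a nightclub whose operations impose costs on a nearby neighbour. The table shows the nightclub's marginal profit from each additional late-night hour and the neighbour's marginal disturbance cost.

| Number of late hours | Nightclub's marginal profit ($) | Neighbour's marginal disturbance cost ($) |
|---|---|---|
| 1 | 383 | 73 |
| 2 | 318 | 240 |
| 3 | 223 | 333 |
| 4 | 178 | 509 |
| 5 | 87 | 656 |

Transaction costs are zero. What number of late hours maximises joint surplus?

2

Bargaining reaches the level where marginal profit last exceeds marginal disturbance cost.
That holds through level 2 (318 ≥ 240) but not at 3 (223 < 333).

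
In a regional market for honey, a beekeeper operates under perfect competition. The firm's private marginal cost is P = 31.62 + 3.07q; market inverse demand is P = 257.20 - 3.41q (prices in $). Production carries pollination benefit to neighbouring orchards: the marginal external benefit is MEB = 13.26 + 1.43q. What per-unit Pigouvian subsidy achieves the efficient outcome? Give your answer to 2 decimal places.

subsidy = $80.89 per unit

Social marginal cost = private MC − MEB = 18.36 + 1.64q.
Set SMC = demand: 18.36 + 1.64q = 257.20 - 3.41q → q* = 47.2950.
The Pigouvian subsidy equals MEB at q*: 13.26 + 1.43×47.2950 = 80.8919.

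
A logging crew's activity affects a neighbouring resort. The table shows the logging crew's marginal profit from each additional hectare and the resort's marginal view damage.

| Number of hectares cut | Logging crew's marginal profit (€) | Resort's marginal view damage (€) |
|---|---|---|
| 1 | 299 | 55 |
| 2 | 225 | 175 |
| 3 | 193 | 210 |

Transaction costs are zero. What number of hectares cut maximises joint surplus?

Bargaining reaches the level where marginal profit last exceeds marginal view damage.
That holds through level 2 (225 ≥ 175) but not at 3 (193 < 210).

2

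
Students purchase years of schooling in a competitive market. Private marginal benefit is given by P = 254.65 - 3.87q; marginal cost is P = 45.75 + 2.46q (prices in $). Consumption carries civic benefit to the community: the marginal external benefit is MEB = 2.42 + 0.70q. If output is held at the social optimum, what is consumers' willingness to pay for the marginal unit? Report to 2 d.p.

Social marginal benefit = demand + MEB = 257.07 - 3.17q.
Set SMB = MC: 257.07 - 3.17q = 45.75 + 2.46q → q* = 37.5346.
Consumer price on the demand curve at q*: 254.65 − 3.87×37.5346 = 109.3911.

P = $109.39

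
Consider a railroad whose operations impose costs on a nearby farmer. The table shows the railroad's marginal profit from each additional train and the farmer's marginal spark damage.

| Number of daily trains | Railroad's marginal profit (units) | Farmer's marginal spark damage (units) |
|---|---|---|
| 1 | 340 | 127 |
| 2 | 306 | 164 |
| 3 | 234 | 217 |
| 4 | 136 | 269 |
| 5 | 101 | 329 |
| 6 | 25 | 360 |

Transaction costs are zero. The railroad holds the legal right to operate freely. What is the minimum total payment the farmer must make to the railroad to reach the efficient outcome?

Left alone the railroad would choose level 6 (marginal profit stays positive).
Efficient level: k* = 3 (marginal profit ≥ marginal spark damage through 3).
The farmer must at least cover the railroad's forgone profit from cutting 6→3: 136 + 101 + 25 = 262.

262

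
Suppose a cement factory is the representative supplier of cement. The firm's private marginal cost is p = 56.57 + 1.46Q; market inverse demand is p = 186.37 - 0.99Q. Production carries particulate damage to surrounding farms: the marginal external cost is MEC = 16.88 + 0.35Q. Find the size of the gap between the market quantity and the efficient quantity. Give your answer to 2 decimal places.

Market equilibrium (private): 56.57 + 1.46Q = 186.37 - 0.99Q → Q_m = 52.9796.
Social marginal cost = private MC + MEC = 73.45 + 1.81Q.
Set SMC = demand: 73.45 + 1.81Q = 186.37 - 0.99Q → Q* = 40.3286.
Gap = |52.9796 − 40.3286| = 12.6510.

12.65 units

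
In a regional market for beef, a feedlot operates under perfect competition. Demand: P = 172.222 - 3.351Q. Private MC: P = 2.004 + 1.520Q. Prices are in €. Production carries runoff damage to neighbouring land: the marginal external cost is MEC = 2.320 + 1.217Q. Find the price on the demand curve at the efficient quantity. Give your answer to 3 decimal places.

Social marginal cost = private MC + MEC = 4.324 + 2.737Q.
Set SMC = demand: 4.324 + 2.737Q = 172.222 - 3.351Q → Q* = 27.5785.
Consumer price on the demand curve at Q*: 172.222 − 3.351×27.5785 = 79.8064.

P = €79.806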